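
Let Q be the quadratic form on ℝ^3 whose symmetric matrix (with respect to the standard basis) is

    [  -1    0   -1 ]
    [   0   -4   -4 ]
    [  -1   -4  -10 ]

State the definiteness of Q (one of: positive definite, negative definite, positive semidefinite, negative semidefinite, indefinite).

negative definite

Leading principal minors: Δ_1 = -1, Δ_2 = 4, Δ_3 = -20.
The signs alternate starting with Δ_1 < 0, so by Sylvester's criterion Q is negative definite.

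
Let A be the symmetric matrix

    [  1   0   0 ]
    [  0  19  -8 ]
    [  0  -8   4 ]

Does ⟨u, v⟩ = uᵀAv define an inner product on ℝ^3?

yes

Leading principal minors: Δ_1 = 1, Δ_2 = 19, Δ_3 = 12.
All leading principal minors are positive, so by Sylvester's criterion Q is positive definite.
⟨·,·⟩ is an inner product exactly when A is positive definite.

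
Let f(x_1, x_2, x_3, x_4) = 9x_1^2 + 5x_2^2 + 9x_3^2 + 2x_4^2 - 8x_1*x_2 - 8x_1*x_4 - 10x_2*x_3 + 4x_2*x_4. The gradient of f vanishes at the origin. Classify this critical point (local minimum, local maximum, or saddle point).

local minimum

The Hessian at the origin is H = [[18, -8, 0, -8], [-8, 10, -10, 4], [0, -10, 18, 0], [-8, 4, 0, 4]].
Applying the same elementary operations to the rows and columns of H produces a congruent diagonal matrix with entries 18, 58/9, 72/29, 2/9.
Counting signs: 4 positive.
H is positive definite, so the origin is a strict local minimum.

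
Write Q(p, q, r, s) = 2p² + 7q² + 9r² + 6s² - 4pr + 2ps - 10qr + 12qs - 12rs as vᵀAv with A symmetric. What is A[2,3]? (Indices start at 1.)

-5

The coefficient of q·r in Q is -10. For a symmetric A this equals A[2,3] + A[3,2] = 2·A[2,3].
So A[2,3] = -10/2 = -5.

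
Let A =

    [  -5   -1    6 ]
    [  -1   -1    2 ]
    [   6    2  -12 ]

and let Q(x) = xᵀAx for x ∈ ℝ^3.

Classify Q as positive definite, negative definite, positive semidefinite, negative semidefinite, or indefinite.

negative definite

Leading principal minors: Δ_1 = -5, Δ_2 = 4, Δ_3 = -16.
The signs alternate starting with Δ_1 < 0, so by Sylvester's criterion Q is negative definite.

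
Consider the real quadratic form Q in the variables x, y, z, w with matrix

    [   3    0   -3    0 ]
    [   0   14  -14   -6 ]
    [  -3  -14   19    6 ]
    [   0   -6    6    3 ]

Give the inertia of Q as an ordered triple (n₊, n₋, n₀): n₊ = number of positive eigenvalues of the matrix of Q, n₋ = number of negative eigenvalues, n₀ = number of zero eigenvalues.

Applying the same elementary operations to the rows and columns of A produces a congruent diagonal matrix with entries 3, 14, 2, 3/7.
So there are 4 positive pivots.

(4, 0, 0)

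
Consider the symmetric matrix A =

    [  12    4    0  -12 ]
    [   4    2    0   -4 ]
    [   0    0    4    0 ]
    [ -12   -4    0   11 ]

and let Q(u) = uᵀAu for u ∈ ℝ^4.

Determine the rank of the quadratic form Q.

Applying the same elementary operations to the rows and columns of A produces a congruent diagonal matrix with entries 12, 2/3, 4, -1.
So there are 3 positive, 1 negative pivots.
The rank is the number of nonzero pivots: 4.

4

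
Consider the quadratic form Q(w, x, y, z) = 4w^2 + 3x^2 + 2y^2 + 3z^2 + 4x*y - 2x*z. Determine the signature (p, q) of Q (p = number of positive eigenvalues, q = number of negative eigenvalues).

(4, 0)

The associated matrix is A = [[4, 0, 0, 0], [0, 3, 2, -1], [0, 2, 2, 0], [0, -1, 0, 3]].
Row-reducing A symmetrically gives the diagonal entries 4, 3, 2/3, 2.
Counting signs: 4 positive.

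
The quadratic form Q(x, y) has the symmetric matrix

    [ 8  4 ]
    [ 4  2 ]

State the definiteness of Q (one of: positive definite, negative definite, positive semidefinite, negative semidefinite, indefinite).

positive semidefinite

For the 2×2 matrix [[8, 4], [4, 2]]: det = 8·2 − (4)² = 0, trace = 10.
det = 0 so one eigenvalue is zero; the form is semidefinite with the sign of the trace.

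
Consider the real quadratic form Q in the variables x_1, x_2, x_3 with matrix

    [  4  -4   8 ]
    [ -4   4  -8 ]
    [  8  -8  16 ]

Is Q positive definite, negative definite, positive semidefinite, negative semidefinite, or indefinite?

Applying the same elementary operations to the rows and columns of A produces a congruent diagonal matrix with entries 4, 0, 0.
So there are 1 positive, 2 zero pivots.
Hence Q is positive semidefinite.

positive semidefinite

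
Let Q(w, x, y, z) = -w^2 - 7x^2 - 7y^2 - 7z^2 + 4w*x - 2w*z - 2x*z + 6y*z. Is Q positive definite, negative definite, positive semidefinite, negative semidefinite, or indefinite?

The symmetric matrix is A = [[-1, 2, 0, -1], [2, -7, 0, -1], [0, 0, -7, 3], [-1, -1, 3, -7]].
Symmetric row and column elimination reduces A to a congruent diagonal form with pivots -1, -3, -7, -12/7.
So there are 4 negative pivots.
Hence Q is negative definite.

negative definite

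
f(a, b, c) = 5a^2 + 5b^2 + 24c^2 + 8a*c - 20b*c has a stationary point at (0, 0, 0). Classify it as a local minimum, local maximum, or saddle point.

local minimum

The Hessian at the origin is H = [[10, 0, 8], [0, 10, -20], [8, -20, 48]].
Applying the same elementary operations to the rows and columns of H produces a congruent diagonal matrix with entries 10, 10, 8/5.
So there are 3 positive pivots.
H is positive definite, so the origin is a strict local minimum.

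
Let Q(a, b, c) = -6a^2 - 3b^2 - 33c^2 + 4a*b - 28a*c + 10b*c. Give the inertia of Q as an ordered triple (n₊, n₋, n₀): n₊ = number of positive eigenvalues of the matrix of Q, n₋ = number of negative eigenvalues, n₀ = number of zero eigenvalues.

(0, 3, 0)

The associated matrix is A = [[-6, 2, -14], [2, -3, 5], [-14, 5, -33]].
Applying the same elementary operations to the rows and columns of A produces a congruent diagonal matrix with entries -6, -7/3, -2/7.
Counting signs: 3 negative.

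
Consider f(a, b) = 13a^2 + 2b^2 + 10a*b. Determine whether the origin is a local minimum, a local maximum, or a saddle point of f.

The Hessian at the origin is H = [[26, 10], [10, 4]].
det H = 26·4 − (10)² = 4 > 0 and H[1,1] = 26 > 0, so H is positive definite.
Therefore the origin is a local minimum.

local minimum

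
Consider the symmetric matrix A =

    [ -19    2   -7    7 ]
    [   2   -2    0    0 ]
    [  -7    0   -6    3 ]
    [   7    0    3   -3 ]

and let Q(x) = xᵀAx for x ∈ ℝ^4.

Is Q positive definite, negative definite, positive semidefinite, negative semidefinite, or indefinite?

negative definite

Leading principal minors: Δ_1 = -19, Δ_2 = 34, Δ_3 = -106, Δ_4 = 12.
The signs alternate starting with Δ_1 < 0, so by Sylvester's criterion Q is negative definite.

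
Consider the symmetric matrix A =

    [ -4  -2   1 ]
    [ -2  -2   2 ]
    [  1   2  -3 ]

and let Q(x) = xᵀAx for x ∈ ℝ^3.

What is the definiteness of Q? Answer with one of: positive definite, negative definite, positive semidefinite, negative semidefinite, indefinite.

Leading principal minors: Δ_1 = -4, Δ_2 = 4, Δ_3 = -2.
The signs alternate starting with Δ_1 < 0, so by Sylvester's criterion Q is negative definite.

negative definite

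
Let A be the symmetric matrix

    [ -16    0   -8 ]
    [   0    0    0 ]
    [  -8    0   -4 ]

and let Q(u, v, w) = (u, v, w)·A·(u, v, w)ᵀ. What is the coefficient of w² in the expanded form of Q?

-4

The coefficient of w² is the diagonal entry A[3,3] = -4.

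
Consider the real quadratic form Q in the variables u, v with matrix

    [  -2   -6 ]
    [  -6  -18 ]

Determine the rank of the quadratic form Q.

1

Symmetric row and column elimination reduces A to a congruent diagonal form with pivots -2, 0.
Counting signs: 1 negative, 1 zero.
The rank is the number of nonzero pivots: 1.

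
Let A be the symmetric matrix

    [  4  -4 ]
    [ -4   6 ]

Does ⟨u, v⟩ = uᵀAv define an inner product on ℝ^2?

yes

Symmetric row and column elimination reduces A to a congruent diagonal form with pivots 4, 2.
So there are 2 positive pivots.
Hence Q is positive definite.
⟨·,·⟩ is an inner product exactly when A is positive definite.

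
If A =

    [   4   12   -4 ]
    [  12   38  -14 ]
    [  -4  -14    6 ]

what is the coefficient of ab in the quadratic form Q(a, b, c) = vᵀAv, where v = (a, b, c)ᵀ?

The coefficient of ab is A[1,2] + A[2,1] = 2·12 = 24.

24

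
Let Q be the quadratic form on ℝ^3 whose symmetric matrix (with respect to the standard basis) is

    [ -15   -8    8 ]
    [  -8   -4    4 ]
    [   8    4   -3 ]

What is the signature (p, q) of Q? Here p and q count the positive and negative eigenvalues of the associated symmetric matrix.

Row-reducing A symmetrically gives the diagonal entries -15, 4/15, 1.
Counting signs: 2 positive, 1 negative.

(2, 1)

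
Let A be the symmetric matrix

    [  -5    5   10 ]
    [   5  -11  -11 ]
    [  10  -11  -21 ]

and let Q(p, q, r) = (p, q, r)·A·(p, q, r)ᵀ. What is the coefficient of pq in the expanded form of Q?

10

The coefficient of pq is A[1,2] + A[2,1] = 2·5 = 10.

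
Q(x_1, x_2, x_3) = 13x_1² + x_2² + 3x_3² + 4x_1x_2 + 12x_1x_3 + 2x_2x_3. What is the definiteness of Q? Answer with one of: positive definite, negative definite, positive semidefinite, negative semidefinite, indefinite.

The symmetric matrix of Q is A = [[13, 2, 6], [2, 1, 1], [6, 1, 3]].
Leading principal minors: Δ_1 = 13, Δ_2 = 9, Δ_3 = 2.
All leading principal minors are positive, so by Sylvester's criterion Q is positive definite.

positive definite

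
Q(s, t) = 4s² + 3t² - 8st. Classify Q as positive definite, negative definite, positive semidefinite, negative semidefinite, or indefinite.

indefinite

The associated matrix is A = [[4, -4], [-4, 3]].
Row-reducing A symmetrically gives the diagonal entries 4, -1.
So there are 1 positive, 1 negative pivots.
Hence Q is indefinite.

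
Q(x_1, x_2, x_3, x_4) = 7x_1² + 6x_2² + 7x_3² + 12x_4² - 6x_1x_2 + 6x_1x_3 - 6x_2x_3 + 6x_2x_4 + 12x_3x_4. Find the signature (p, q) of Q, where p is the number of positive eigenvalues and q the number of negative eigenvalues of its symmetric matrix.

(4, 0)

The associated matrix is A = [[7, -3, 3, 0], [-3, 6, -3, 3], [3, -3, 7, 6], [0, 3, 6, 12]].
Symmetric row and column elimination reduces A to a congruent diagonal form with pivots 7, 33/7, 56/11, 3/14.
Counting signs: 4 positive.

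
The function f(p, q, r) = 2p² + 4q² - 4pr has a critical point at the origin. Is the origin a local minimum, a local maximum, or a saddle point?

The Hessian at the origin is H = [[4, 0, -4], [0, 8, 0], [-4, 0, 0]].
Symmetric row and column elimination reduces H to a congruent diagonal form with pivots 4, 8, -4.
So there are 2 positive, 1 negative pivots.
H is indefinite, so the origin is a saddle point.

saddle point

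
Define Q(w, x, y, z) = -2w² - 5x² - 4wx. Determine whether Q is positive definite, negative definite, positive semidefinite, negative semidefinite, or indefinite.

Write A = [[-2, -2, 0, 0], [-2, -5, 0, 0], [0, 0, 0, 0], [0, 0, 0, 0]].
Row-reducing A symmetrically gives the diagonal entries -2, -3, 0, 0.
Counting signs: 2 negative, 2 zero.
Hence Q is negative semidefinite.

negative semidefinite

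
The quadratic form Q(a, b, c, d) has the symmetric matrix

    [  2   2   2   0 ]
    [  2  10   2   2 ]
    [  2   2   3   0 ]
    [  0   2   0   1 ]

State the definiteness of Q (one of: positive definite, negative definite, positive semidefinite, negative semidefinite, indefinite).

positive definite

Symmetric row and column elimination reduces A to a congruent diagonal form with pivots 2, 8, 1, 1/2.
Counting signs: 4 positive.
Hence Q is positive definite.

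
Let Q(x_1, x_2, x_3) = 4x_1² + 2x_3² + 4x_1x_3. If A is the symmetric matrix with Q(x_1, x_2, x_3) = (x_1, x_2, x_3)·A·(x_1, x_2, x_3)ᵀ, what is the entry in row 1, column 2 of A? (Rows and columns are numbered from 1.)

0

The coefficient of x_1·x_2 in Q is 0. For a symmetric A this equals A[1,2] + A[2,1] = 2·A[1,2].
So A[1,2] = 0/2 = 0.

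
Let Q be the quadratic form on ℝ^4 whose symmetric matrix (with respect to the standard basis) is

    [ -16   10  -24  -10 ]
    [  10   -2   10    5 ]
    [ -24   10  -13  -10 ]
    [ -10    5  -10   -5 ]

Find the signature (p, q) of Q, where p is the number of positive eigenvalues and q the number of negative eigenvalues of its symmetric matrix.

Applying the same elementary operations to the rows and columns of A produces a congruent diagonal matrix with entries -16, 17/4, 291/17, 15/97.
Counting signs: 3 positive, 1 negative.

(3, 1)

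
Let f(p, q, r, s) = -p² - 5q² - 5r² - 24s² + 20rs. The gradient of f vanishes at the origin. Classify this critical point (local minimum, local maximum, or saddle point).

The Hessian at the origin is H = [[-2, 0, 0, 0], [0, -10, 0, 0], [0, 0, -10, 20], [0, 0, 20, -48]].
An LDLᵀ factorisation of H has diagonal entries -2, -10, -10, -8.
So there are 4 negative pivots.
H is negative definite, so the origin is a strict local maximum.

local maximum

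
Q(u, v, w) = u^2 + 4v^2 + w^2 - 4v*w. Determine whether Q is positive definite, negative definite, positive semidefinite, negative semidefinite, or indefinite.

The symmetric matrix is A = [[1, 0, 0], [0, 4, -2], [0, -2, 1]].
Congruent diagonalization of A (simultaneous row and column reduction) yields pivots 1, 4, 0.
So there are 2 positive, 1 zero pivots.
Hence Q is positive semidefinite.

positive semidefinite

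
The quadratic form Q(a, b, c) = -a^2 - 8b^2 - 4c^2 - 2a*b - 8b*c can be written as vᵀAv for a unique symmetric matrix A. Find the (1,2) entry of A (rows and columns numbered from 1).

-1

The coefficient of a·b in Q is -2. For a symmetric A this equals A[1,2] + A[2,1] = 2·A[1,2].
So A[1,2] = -2/2 = -1.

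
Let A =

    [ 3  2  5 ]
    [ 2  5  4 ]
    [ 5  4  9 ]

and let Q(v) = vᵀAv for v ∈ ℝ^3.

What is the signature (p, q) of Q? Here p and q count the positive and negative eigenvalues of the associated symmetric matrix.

(3, 0)

Row-reducing A symmetrically gives the diagonal entries 3, 11/3, 6/11.
Counting signs: 3 positive.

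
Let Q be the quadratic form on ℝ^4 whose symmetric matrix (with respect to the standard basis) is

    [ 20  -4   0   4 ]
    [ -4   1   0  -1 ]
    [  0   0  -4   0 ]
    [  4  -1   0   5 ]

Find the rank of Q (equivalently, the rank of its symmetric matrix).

An LDLᵀ factorisation of A has diagonal entries 20, 1/5, -4, 4.
So there are 3 positive, 1 negative pivots.
The rank is the number of nonzero pivots: 4.

4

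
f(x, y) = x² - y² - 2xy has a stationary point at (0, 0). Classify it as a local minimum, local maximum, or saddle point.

saddle point

The Hessian at the origin is H = [[2, -2], [-2, -2]].
det H = 2·-2 − (-2)² = -8 < 0, so H is indefinite.
Therefore the origin is a saddle point.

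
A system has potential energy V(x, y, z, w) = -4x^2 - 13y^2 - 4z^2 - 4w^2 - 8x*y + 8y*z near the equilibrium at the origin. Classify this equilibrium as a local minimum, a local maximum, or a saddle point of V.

local maximum

The Hessian at the origin is H = [[-8, -8, 0, 0], [-8, -26, 8, 0], [0, 8, -8, 0], [0, 0, 0, -8]].
Applying the same elementary operations to the rows and columns of H produces a congruent diagonal matrix with entries -8, -18, -40/9, -8.
So there are 4 negative pivots.
H is negative definite, so the origin is a strict local maximum.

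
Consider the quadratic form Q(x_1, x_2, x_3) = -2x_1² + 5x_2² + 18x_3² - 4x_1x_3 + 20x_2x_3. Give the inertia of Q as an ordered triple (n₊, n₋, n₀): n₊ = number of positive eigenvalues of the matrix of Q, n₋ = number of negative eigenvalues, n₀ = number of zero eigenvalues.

The symmetric matrix is A = [[-2, 0, -2], [0, 5, 10], [-2, 10, 18]].
Applying the same elementary operations to the rows and columns of A produces a congruent diagonal matrix with entries -2, 5, 0.
So there are 1 positive, 1 negative, 1 zero pivots.

(1, 1, 1)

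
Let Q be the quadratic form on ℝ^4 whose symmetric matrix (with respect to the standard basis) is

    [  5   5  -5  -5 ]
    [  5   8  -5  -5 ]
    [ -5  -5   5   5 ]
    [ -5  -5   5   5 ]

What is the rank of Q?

2

Symmetric row and column elimination reduces A to a congruent diagonal form with pivots 5, 3, 0, 0.
That gives 2 positive, 2 zero pivots.
The rank is the number of nonzero pivots: 2.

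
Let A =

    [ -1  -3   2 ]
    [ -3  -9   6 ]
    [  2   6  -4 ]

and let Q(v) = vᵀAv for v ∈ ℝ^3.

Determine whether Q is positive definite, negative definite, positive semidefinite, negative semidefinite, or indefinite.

negative semidefinite

Symmetric row and column elimination reduces A to a congruent diagonal form with pivots -1, 0, 0.
So there are 1 negative, 2 zero pivots.
Hence Q is negative semidefinite.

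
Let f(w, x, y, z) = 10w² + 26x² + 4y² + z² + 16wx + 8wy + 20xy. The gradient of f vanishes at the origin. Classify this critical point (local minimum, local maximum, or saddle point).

local minimum

The Hessian at the origin is H = [[20, 16, 8, 0], [16, 52, 20, 0], [8, 20, 8, 0], [0, 0, 0, 2]].
Applying the same elementary operations to the rows and columns of H produces a congruent diagonal matrix with entries 20, 196/5, 4/49, 2.
That gives 4 positive pivots.
H is positive definite, so the origin is a strict local minimum.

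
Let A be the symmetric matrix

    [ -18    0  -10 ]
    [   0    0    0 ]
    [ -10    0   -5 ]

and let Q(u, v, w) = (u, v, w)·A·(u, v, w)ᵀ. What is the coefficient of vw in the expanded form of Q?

The coefficient of vw is A[2,3] + A[3,2] = 2·0 = 0.

0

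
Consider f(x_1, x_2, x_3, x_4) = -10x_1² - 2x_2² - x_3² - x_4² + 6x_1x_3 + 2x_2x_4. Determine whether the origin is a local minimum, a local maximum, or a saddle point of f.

local maximum

The Hessian at the origin is H = [[-20, 0, 6, 0], [0, -4, 0, 2], [6, 0, -2, 0], [0, 2, 0, -2]].
Congruent diagonalization of H (simultaneous row and column reduction) yields pivots -20, -4, -1/5, -1.
Counting signs: 4 negative.
H is negative definite, so the origin is a strict local maximum.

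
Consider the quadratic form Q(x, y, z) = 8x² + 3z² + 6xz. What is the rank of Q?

2

The associated matrix is A = [[8, 0, 3], [0, 0, 0], [3, 0, 3]].
Applying the same elementary operations to the rows and columns of A produces a congruent diagonal matrix with entries 8, 0, 15/8.
Counting signs: 2 positive, 1 zero.
The rank is the number of nonzero pivots: 2.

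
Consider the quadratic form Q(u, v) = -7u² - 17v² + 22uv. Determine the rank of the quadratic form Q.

Write A = [[-7, 11], [11, -17]].
Applying the same elementary operations to the rows and columns of A produces a congruent diagonal matrix with entries -7, 2/7.
Counting signs: 1 positive, 1 negative.
The rank is the number of nonzero pivots: 2.

2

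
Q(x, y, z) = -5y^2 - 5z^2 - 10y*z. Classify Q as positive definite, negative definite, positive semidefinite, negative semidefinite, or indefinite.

negative semidefinite

Write A = [[0, 0, 0], [0, -5, -5], [0, -5, -5]].
Congruent diagonalization of A (simultaneous row and column reduction) yields pivots 0, -5, 0.
Counting signs: 1 negative, 2 zero.
Hence Q is negative semidefinite.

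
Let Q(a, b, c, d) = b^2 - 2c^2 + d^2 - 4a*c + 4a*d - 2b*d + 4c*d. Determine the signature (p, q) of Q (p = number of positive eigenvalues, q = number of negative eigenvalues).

(3, 1)

The symmetric matrix is A = [[0, 0, -2, 2], [0, 1, 0, -1], [-2, 0, -2, 2], [2, -1, 2, 1]].
By Sylvester's law of inertia any congruent diagonalization of A has 3 positive, 1 negative and 0 zero entries.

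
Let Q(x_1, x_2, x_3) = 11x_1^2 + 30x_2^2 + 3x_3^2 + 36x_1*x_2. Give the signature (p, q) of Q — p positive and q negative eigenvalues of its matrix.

The symmetric matrix is A = [[11, 18, 0], [18, 30, 0], [0, 0, 3]].
Row-reducing A symmetrically gives the diagonal entries 11, 6/11, 3.
Counting signs: 3 positive.

(3, 0)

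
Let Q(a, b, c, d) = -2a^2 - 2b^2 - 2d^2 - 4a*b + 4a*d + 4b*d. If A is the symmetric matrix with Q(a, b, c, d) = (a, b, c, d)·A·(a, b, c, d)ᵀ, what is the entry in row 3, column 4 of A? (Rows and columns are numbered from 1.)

The coefficient of c·d in Q is 0. For a symmetric A this equals A[3,4] + A[4,3] = 2·A[3,4].
So A[3,4] = 0/2 = 0.

0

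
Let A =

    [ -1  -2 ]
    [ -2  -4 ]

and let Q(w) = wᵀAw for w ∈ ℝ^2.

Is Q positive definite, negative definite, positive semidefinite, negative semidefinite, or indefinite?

negative semidefinite

Symmetric row and column elimination reduces A to a congruent diagonal form with pivots -1, 0.
That gives 1 negative, 1 zero pivots.
Hence Q is negative semidefinite.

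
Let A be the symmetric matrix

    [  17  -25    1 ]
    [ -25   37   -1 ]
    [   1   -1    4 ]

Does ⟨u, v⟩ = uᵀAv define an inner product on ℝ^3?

yes

Leading principal minors: Δ_1 = 17, Δ_2 = 4, Δ_3 = 12.
All leading principal minors are positive, so by Sylvester's criterion Q is positive definite.
⟨·,·⟩ is an inner product exactly when A is positive definite.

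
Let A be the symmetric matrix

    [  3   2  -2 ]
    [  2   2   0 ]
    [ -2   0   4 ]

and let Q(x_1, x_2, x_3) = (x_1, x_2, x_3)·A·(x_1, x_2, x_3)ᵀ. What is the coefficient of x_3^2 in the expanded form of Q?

The coefficient of x_3^2 is the diagonal entry A[3,3] = 4.

4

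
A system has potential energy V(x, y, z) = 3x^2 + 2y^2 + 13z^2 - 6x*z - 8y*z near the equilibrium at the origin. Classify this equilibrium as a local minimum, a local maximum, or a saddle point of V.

The Hessian at the origin is H = [[6, 0, -6], [0, 4, -8], [-6, -8, 26]].
Row-reducing H symmetrically gives the diagonal entries 6, 4, 4.
So there are 3 positive pivots.
H is positive definite, so the origin is a strict local minimum.

local minimum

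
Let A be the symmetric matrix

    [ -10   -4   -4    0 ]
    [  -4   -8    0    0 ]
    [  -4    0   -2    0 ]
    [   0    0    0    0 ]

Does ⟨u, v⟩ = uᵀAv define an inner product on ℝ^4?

Applying the same elementary operations to the rows and columns of A produces a congruent diagonal matrix with entries -10, -32/5, 0, 0.
That gives 2 negative, 2 zero pivots.
Hence Q is negative semidefinite.
⟨·,·⟩ is an inner product exactly when A is positive definite.

no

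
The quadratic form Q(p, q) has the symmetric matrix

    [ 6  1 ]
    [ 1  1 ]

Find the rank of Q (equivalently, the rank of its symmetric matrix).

2

Row-reducing A symmetrically gives the diagonal entries 6, 5/6.
Counting signs: 2 positive.
The rank is the number of nonzero pivots: 2.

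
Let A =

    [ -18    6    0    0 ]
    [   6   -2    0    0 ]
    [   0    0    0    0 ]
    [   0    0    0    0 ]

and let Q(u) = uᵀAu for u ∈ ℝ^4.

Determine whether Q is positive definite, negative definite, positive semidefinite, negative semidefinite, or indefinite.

Congruent diagonalization of A (simultaneous row and column reduction) yields pivots -18, 0, 0, 0.
That gives 1 negative, 3 zero pivots.
Hence Q is negative semidefinite.

negative semidefinite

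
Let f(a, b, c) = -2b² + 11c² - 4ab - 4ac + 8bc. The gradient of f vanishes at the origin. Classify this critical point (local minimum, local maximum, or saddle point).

saddle point

The Hessian at the origin is H = [[0, -4, -4], [-4, -4, 8], [-4, 8, 22]].
H is indefinite, so the origin is a saddle point.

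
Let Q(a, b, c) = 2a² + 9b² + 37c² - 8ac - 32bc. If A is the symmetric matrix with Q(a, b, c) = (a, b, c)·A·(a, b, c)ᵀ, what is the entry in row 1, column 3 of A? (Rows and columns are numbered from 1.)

The coefficient of a·c in Q is -8. For a symmetric A this equals A[1,3] + A[3,1] = 2·A[1,3].
So A[1,3] = -8/2 = -4.

-4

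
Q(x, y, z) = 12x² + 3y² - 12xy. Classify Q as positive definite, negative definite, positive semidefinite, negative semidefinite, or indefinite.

positive semidefinite

The associated matrix is A = [[12, -6, 0], [-6, 3, 0], [0, 0, 0]].
Symmetric row and column elimination reduces A to a congruent diagonal form with pivots 12, 0, 0.
That gives 1 positive, 2 zero pivots.
Hence Q is positive semidefinite.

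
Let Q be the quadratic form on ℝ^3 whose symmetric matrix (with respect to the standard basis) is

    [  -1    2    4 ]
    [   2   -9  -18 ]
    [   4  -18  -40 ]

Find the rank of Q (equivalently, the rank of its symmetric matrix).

Row-reducing A symmetrically gives the diagonal entries -1, -5, -4.
Counting signs: 3 negative.
The rank is the number of nonzero pivots: 3.

3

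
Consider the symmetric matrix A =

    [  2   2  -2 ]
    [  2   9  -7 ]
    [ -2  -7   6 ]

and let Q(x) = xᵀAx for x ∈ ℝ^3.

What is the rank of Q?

Symmetric row and column elimination reduces A to a congruent diagonal form with pivots 2, 7, 3/7.
So there are 3 positive pivots.
The rank is the number of nonzero pivots: 3.

3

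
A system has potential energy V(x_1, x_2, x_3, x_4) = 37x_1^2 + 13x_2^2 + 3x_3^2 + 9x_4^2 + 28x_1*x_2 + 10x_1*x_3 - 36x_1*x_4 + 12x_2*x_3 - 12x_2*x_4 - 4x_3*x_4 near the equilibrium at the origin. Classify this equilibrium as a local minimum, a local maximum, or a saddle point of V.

The Hessian at the origin is H = [[74, 28, 10, -36], [28, 26, 12, -12], [10, 12, 6, -4], [-36, -12, -4, 18]].
Applying the same elementary operations to the rows and columns of H produces a congruent diagonal matrix with entries 74, 570/37, 4/15, 6/19.
Counting signs: 4 positive.
H is positive definite, so the origin is a strict local minimum.

local minimum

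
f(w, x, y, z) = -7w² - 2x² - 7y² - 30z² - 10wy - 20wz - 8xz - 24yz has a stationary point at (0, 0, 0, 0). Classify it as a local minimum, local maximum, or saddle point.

The Hessian at the origin is H = [[-14, 0, -10, -20], [0, -4, 0, -8], [-10, 0, -14, -24], [-20, -8, -24, -60]].
Row-reducing H symmetrically gives the diagonal entries -14, -4, -48/7, -5/3.
Counting signs: 4 negative.
H is negative definite, so the origin is a strict local maximum.

local maximum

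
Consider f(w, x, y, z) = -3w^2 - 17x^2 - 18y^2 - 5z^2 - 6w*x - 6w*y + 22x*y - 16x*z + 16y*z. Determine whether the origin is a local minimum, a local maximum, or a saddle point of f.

local maximum

The Hessian at the origin is H = [[-6, -6, -6, 0], [-6, -34, 22, -16], [-6, 22, -36, 16], [0, -16, 16, -10]].
Congruent diagonalization of H (simultaneous row and column reduction) yields pivots -6, -28, -2, -6/7.
That gives 4 negative pivots.
H is negative definite, so the origin is a strict local maximum.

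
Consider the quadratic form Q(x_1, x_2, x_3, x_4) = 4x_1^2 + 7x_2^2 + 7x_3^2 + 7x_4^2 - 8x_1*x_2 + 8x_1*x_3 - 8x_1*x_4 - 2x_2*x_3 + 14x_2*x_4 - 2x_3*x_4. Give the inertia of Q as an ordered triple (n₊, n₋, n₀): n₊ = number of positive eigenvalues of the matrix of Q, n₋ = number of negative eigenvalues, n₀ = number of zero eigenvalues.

The associated matrix is A = [[4, -4, 4, -4], [-4, 7, -1, 7], [4, -1, 7, -1], [-4, 7, -1, 7]].
Symmetric row and column elimination reduces A to a congruent diagonal form with pivots 4, 3, 0, 0.
That gives 2 positive, 2 zero pivots.

(2, 0, 2)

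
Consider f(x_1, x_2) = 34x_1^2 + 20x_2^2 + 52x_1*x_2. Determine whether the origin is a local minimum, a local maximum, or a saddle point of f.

The Hessian at the origin is H = [[68, 52], [52, 40]].
det H = 68·40 − (52)² = 16 > 0 and H[1,1] = 68 > 0, so H is positive definite.
Therefore the origin is a local minimum.

local minimum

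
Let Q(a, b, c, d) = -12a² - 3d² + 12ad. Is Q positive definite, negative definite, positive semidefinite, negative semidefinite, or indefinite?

Write A = [[-12, 0, 0, 6], [0, 0, 0, 0], [0, 0, 0, 0], [6, 0, 0, -3]].
Symmetric row and column elimination reduces A to a congruent diagonal form with pivots -12, 0, 0, 0.
So there are 1 negative, 3 zero pivots.
Hence Q is negative semidefinite.

negative semidefinite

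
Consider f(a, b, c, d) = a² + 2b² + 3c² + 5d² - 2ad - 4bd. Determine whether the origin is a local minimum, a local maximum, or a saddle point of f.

local minimum

The Hessian at the origin is H = [[2, 0, 0, -2], [0, 4, 0, -4], [0, 0, 6, 0], [-2, -4, 0, 10]].
Applying the same elementary operations to the rows and columns of H produces a congruent diagonal matrix with entries 2, 4, 6, 4.
That gives 4 positive pivots.
H is positive definite, so the origin is a strict local minimum.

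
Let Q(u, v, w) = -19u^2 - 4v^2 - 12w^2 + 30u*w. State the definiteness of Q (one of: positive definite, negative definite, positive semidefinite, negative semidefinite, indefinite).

negative definite

The associated matrix is A = [[-19, 0, 15], [0, -4, 0], [15, 0, -12]].
Symmetric row and column elimination reduces A to a congruent diagonal form with pivots -19, -4, -3/19.
Counting signs: 3 negative.
Hence Q is negative definite.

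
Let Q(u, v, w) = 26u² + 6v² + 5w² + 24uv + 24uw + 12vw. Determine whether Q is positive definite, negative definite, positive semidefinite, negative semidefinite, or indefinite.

The associated matrix is A = [[26, 12, 12], [12, 6, 6], [12, 6, 5]].
An LDLᵀ factorisation of A has diagonal entries 26, 6/13, -1.
That gives 2 positive, 1 negative pivots.
Hence Q is indefinite.

indefinite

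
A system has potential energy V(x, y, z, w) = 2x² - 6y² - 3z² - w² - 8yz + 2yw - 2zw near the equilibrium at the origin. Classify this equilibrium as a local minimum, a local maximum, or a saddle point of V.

saddle point

The Hessian at the origin is H = [[4, 0, 0, 0], [0, -12, -8, 2], [0, -8, -6, -2], [0, 2, -2, -2]].
Applying the same elementary operations to the rows and columns of H produces a congruent diagonal matrix with entries 4, -12, -2/3, 15.
Counting signs: 2 positive, 2 negative.
H is indefinite, so the origin is a saddle point.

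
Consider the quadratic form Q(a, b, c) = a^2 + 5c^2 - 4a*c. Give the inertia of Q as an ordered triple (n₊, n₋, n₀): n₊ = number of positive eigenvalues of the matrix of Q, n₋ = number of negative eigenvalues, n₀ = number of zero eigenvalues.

(2, 0, 1)

Write A = [[1, 0, -2], [0, 0, 0], [-2, 0, 5]].
Symmetric row and column elimination reduces A to a congruent diagonal form with pivots 1, 0, 1.
So there are 2 positive, 1 zero pivots.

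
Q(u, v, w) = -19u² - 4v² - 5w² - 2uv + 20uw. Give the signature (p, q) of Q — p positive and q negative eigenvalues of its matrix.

Write A = [[-19, -1, 10], [-1, -4, 0], [10, 0, -5]].
An LDLᵀ factorisation of A has diagonal entries -19, -75/19, 1/3.
Counting signs: 1 positive, 2 negative.

(1, 2)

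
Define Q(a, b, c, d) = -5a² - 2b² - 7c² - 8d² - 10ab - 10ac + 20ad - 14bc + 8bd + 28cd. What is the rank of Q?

3

The symmetric matrix is A = [[-5, -5, -5, 10], [-5, -2, -7, 4], [-5, -7, -7, 14], [10, 4, 14, -8]].
Applying the same elementary operations to the rows and columns of A produces a congruent diagonal matrix with entries -5, 3, -10/3, 0.
That gives 1 positive, 2 negative, 1 zero pivots.
The rank is the number of nonzero pivots: 3.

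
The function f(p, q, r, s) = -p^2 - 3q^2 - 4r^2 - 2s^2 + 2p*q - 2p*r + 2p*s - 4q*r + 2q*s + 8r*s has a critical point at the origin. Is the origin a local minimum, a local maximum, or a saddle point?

saddle point

The Hessian at the origin is H = [[-2, 2, -2, 2], [2, -6, -4, 2], [-2, -4, -8, 8], [2, 2, 8, -4]].
An LDLᵀ factorisation of H has diagonal entries -2, -4, 3, 2.
Counting signs: 2 positive, 2 negative.
H is indefinite, so the origin is a saddle point.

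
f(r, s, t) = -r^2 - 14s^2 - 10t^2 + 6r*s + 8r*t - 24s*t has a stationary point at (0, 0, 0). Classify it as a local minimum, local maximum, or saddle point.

saddle point

The Hessian at the origin is H = [[-2, 6, 8], [6, -28, -24], [8, -24, -20]].
Applying the same elementary operations to the rows and columns of H produces a congruent diagonal matrix with entries -2, -10, 12.
That gives 1 positive, 2 negative pivots.
H is indefinite, so the origin is a saddle point.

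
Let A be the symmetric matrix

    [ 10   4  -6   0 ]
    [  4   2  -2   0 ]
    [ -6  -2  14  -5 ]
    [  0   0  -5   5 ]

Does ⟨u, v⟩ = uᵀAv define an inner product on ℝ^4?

yes

Symmetric row and column elimination reduces A to a congruent diagonal form with pivots 10, 2/5, 10, 5/2.
Counting signs: 4 positive.
Hence Q is positive definite.
⟨·,·⟩ is an inner product exactly when A is positive definite.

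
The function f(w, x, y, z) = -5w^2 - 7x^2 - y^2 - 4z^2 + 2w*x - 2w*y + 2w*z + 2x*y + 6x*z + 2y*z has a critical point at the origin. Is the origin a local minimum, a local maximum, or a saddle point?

local maximum

The Hessian at the origin is H = [[-10, 2, -2, 2], [2, -14, 2, 6], [-2, 2, -2, 2], [2, 6, 2, -8]].
An LDLᵀ factorisation of H has diagonal entries -10, -68/5, -24/17, -2/3.
So there are 4 negative pivots.
H is negative definite, so the origin is a strict local maximum.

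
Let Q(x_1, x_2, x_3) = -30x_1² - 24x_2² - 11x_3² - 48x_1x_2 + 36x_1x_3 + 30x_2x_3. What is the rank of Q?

3

The symmetric matrix is A = [[-30, -24, 18], [-24, -24, 15], [18, 15, -11]].
An LDLᵀ factorisation of A has diagonal entries -30, -24/5, -1/8.
Counting signs: 3 negative.
The rank is the number of nonzero pivots: 3.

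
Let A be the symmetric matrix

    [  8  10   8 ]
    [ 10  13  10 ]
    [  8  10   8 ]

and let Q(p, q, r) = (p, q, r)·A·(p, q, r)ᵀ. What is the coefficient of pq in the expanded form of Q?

20

The coefficient of pq is A[1,2] + A[2,1] = 2·10 = 20.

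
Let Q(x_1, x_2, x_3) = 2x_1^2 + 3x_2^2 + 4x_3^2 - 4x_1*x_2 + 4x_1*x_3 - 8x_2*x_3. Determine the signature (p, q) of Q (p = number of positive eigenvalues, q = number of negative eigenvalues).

Write A = [[2, -2, 2], [-2, 3, -4], [2, -4, 4]].
Applying the same elementary operations to the rows and columns of A produces a congruent diagonal matrix with entries 2, 1, -2.
Counting signs: 2 positive, 1 negative.

(2, 1)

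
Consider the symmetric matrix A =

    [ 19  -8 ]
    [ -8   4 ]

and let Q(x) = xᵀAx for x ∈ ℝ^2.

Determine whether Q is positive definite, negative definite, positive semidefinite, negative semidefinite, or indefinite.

For the 2×2 matrix [[19, -8], [-8, 4]]: det = 19·4 − (-8)² = 12, trace = 23.
det > 0 so both eigenvalues share the sign of the trace; trace = 23 > 0 ⇒ both positive.

positive definite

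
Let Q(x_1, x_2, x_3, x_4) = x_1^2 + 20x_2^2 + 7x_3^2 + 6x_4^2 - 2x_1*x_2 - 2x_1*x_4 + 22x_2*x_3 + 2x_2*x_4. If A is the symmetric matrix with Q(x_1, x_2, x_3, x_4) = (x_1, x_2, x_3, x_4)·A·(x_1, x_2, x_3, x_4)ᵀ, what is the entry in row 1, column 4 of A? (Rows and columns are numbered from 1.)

-1

The coefficient of x_1·x_4 in Q is -2. For a symmetric A this equals A[1,4] + A[4,1] = 2·A[1,4].
So A[1,4] = -2/2 = -1.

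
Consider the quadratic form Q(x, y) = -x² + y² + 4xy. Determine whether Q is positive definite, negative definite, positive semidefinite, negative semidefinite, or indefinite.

indefinite

Write A = [[-1, 2], [2, 1]].
Symmetric row and column elimination reduces A to a congruent diagonal form with pivots -1, 5.
So there are 1 positive, 1 negative pivots.
Hence Q is indefinite.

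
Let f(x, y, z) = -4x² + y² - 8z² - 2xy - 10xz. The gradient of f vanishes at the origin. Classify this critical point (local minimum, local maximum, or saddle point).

The Hessian at the origin is H = [[-8, -2, -10], [-2, 2, 0], [-10, 0, -16]].
Congruent diagonalization of H (simultaneous row and column reduction) yields pivots -8, 5/2, -6.
Counting signs: 1 positive, 2 negative.
H is indefinite, so the origin is a saddle point.

saddle point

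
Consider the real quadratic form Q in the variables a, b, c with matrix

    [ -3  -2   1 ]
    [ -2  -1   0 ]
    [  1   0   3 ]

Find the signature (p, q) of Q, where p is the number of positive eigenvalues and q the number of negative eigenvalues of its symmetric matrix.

Congruent diagonalization of A (simultaneous row and column reduction) yields pivots -3, 1/3, 2.
So there are 2 positive, 1 negative pivots.

(2, 1)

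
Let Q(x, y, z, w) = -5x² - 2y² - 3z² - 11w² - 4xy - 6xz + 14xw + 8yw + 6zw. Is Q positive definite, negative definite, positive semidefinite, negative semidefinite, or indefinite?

negative semidefinite

The symmetric matrix is A = [[-5, -2, -3, 7], [-2, -2, 0, 4], [-3, 0, -3, 3], [7, 4, 3, -11]].
Symmetric row and column elimination reduces A to a congruent diagonal form with pivots -5, -6/5, 0, 0.
So there are 2 negative, 2 zero pivots.
Hence Q is negative semidefinite.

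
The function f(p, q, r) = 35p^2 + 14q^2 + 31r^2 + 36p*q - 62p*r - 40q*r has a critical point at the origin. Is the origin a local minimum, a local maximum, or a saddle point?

The Hessian at the origin is H = [[70, 36, -62], [36, 28, -40], [-62, -40, 62]].
Applying the same elementary operations to the rows and columns of H produces a congruent diagonal matrix with entries 70, 332/35, 12/83.
So there are 3 positive pivots.
H is positive definite, so the origin is a strict local minimum.

local minimum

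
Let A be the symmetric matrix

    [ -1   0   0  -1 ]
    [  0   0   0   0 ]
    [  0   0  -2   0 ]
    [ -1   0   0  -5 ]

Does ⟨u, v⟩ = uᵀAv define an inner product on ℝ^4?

no

Congruent diagonalization of A (simultaneous row and column reduction) yields pivots -1, 0, -2, -4.
So there are 3 negative, 1 zero pivots.
Hence Q is negative semidefinite.
⟨·,·⟩ is an inner product exactly when A is positive definite.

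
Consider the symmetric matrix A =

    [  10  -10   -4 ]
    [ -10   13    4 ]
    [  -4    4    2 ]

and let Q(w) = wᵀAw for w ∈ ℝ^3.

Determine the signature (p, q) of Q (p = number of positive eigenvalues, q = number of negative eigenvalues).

Row-reducing A symmetrically gives the diagonal entries 10, 3, 2/5.
Counting signs: 3 positive.

(3, 0)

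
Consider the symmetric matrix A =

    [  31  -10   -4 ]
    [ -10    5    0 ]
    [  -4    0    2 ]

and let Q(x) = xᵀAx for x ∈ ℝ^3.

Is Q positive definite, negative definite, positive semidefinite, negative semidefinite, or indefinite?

positive definite

An LDLᵀ factorisation of A has diagonal entries 31, 55/31, 6/11.
Counting signs: 3 positive.
Hence Q is positive definite.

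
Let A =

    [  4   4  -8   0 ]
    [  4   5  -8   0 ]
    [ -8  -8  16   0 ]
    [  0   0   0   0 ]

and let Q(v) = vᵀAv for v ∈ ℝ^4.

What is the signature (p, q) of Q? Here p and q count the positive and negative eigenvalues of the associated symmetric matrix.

(2, 0)

Row-reducing A symmetrically gives the diagonal entries 4, 1, 0, 0.
Counting signs: 2 positive, 2 zero.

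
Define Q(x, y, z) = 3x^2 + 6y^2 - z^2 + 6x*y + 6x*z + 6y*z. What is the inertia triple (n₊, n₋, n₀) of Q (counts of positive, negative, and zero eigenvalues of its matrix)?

The symmetric matrix is A = [[3, 3, 3], [3, 6, 3], [3, 3, -1]].
Congruent diagonalization of A (simultaneous row and column reduction) yields pivots 3, 3, -4.
So there are 2 positive, 1 negative pivots.

(2, 1, 0)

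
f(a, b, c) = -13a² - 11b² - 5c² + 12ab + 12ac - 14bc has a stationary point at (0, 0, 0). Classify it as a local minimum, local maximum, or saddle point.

The Hessian at the origin is H = [[-26, 12, 12], [12, -22, -14], [12, -14, -10]].
Applying the same elementary operations to the rows and columns of H produces a congruent diagonal matrix with entries -26, -214/13, -12/107.
That gives 3 negative pivots.
H is negative definite, so the origin is a strict local maximum.

local maximum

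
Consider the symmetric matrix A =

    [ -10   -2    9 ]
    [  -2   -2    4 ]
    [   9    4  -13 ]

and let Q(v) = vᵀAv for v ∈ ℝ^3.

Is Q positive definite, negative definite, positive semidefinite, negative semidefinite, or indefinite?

negative definite

Leading principal minors: Δ_1 = -10, Δ_2 = 16, Δ_3 = -30.
The signs alternate starting with Δ_1 < 0, so by Sylvester's criterion Q is negative definite.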